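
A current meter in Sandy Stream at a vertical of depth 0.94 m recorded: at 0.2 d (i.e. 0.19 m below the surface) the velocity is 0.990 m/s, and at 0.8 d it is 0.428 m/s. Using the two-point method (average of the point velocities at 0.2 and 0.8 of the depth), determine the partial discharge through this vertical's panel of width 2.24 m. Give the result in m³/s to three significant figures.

1.49 m³/s

v̄ = (0.990 + 0.428) / 2 = 0.7090 m/s
q = v̄ × d × w = 0.7090 × 0.94 × 2.24 = 1.493 m³/s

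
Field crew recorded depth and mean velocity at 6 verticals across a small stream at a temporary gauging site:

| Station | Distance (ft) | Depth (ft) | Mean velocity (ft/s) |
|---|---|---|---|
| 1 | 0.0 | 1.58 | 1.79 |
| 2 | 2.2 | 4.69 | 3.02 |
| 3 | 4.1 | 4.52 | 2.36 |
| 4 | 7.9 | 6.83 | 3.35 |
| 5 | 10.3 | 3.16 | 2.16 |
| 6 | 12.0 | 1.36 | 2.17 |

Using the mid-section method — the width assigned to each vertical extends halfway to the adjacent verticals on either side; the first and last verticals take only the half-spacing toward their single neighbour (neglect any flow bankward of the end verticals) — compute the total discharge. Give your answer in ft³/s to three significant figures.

150 ft³/s

w_1 = (2.2 − 0.0)/2 = 1.1 ft; q_1 = 1.79 × 1.58 × 1.1 = 3.111 ft³/s
w_2 = (4.1 − 0.0)/2 = 2.05 ft; q_2 = 3.02 × 4.69 × 2.05 = 29.04 ft³/s
w_3 = (7.9 − 2.2)/2 = 2.85 ft; q_3 = 2.36 × 4.52 × 2.85 = 30.40 ft³/s
w_4 = (10.3 − 4.1)/2 = 3.1 ft; q_4 = 3.35 × 6.83 × 3.1 = 70.93 ft³/s
w_5 = (12.0 − 7.9)/2 = 2.05 ft; q_5 = 2.16 × 3.16 × 2.05 = 13.99 ft³/s
w_6 = (12.0 − 10.3)/2 = 0.85 ft; q_6 = 2.17 × 1.36 × 0.85 = 2.509 ft³/s
Q = Σ qᵢ = 150.0 ft³/s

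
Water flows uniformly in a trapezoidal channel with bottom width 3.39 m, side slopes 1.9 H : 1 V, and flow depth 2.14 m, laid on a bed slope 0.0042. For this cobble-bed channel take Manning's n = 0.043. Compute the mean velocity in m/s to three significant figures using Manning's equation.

A = (b + z·y)·y = (3.39 + 1.9×2.14)×2.14 = 15.96 m²
P = b + 2y√(1+z²) = 3.39 + 2×2.14×√(1+1.9²) = 12.58 m
R = A/P = 15.96/12.58 = 1.268 m
Q = (1/n)·A·R^(2/3)·S^(1/2) = (1/0.043) × 15.96 × 1.268^(2/3) × 0.0042^(1/2) = 28.18 m³/s
V = Q/A = 28.18/15.96 = 1.766 m/s

1.77 m/s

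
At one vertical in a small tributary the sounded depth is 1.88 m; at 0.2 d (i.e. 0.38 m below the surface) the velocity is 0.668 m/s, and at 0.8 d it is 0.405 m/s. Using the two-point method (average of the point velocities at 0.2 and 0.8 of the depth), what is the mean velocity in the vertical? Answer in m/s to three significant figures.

v̄ = (0.668 + 0.405) / 2 = 0.5365 m/s

0.537 m/s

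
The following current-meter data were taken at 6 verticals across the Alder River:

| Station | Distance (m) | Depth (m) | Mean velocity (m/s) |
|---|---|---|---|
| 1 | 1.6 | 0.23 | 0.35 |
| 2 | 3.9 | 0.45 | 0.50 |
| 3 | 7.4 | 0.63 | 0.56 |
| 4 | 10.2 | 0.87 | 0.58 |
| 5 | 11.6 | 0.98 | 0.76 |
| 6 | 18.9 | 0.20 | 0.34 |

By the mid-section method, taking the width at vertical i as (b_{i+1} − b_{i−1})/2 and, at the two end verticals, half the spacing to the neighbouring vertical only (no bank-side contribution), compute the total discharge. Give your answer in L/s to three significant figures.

w_1 = (3.9 − 1.6)/2 = 1.15 m; q_1 = 0.35 × 0.23 × 1.15 = 0.09258 m³/s
w_2 = (7.4 − 1.6)/2 = 2.9 m; q_2 = 0.50 × 0.45 × 2.9 = 0.6525 m³/s
w_3 = (10.2 − 3.9)/2 = 3.15 m; q_3 = 0.56 × 0.63 × 3.15 = 1.111 m³/s
w_4 = (11.6 − 7.4)/2 = 2.1 m; q_4 = 0.58 × 0.87 × 2.1 = 1.060 m³/s
w_5 = (18.9 − 10.2)/2 = 4.35 m; q_5 = 0.76 × 0.98 × 4.35 = 3.240 m³/s
w_6 = (18.9 − 11.6)/2 = 3.65 m; q_6 = 0.34 × 0.20 × 3.65 = 0.2482 m³/s
Q = Σ qᵢ = 6.404 m³/s
= 6.404 × 1000 = 6404 L/s

6400 L/s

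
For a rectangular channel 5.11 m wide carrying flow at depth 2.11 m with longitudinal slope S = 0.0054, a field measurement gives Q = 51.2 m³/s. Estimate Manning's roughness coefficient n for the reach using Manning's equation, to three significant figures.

0.0170

A = b·y = 5.11 × 2.11 = 10.78 m²
P = b + 2y = 5.11 + 2×2.11 = 9.330 m
R = A/P = 10.78/9.330 = 1.156 m
n = (1/Q)·A·R^(2/3)·S^(1/2) = (1/51.2) × 10.78 × 1.101 × 0.07348 = 0.01704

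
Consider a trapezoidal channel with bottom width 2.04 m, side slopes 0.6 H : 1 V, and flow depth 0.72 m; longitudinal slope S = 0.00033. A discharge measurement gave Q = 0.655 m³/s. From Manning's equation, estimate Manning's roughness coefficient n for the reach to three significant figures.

0.0302

A = (b + z·y)·y = (2.04 + 0.6×0.72)×0.72 = 1.780 m²
P = b + 2y√(1+z²) = 2.04 + 2×0.72×√(1+0.6²) = 3.719 m
R = A/P = 1.780/3.719 = 0.4785 m
n = (1/Q)·A·R^(2/3)·S^(1/2) = (1/0.655) × 1.780 × 0.6118 × 0.01817 = 0.03020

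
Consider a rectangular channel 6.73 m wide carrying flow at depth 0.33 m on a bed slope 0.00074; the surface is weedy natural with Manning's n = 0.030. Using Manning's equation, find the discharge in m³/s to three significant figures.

A = b·y = 6.73 × 0.33 = 2.221 m²
P = b + 2y = 6.73 + 2×0.33 = 7.390 m
R = A/P = 2.221/7.390 = 0.3005 m
Q = (1/n)·A·R^(2/3)·S^(1/2) = (1/0.030) × 2.221 × 0.3005^(2/3) × 0.00074^(1/2) = 0.9035 m³/s

0.904 m³/s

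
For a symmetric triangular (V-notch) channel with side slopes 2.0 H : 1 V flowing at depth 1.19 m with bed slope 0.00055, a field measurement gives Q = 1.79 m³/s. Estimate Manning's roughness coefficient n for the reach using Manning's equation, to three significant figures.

A = z·y² = 2.0×1.19² = 2.832 m²
P = 2y√(1+z²) = 2×1.19×√(1+2.0²) = 5.322 m
R = A/P = 2.832/5.322 = 0.5322 m
n = (1/Q)·A·R^(2/3)·S^(1/2) = (1/1.79) × 2.832 × 0.6567 × 0.02345 = 0.02437

0.0244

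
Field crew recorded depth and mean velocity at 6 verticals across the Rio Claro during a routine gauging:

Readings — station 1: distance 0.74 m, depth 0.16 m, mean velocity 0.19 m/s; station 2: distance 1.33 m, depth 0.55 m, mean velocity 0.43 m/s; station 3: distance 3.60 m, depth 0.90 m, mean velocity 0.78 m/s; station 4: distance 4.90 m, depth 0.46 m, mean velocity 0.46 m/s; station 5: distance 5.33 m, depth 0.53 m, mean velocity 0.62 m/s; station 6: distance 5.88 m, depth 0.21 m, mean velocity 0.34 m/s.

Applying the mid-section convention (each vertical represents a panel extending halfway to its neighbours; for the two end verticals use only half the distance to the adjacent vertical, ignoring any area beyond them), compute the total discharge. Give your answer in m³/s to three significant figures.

w_1 = (1.33 − 0.74)/2 = 0.295 m; q_1 = 0.19 × 0.16 × 0.295 = 0.008968 m³/s
w_2 = (3.60 − 0.74)/2 = 1.43 m; q_2 = 0.43 × 0.55 × 1.43 = 0.3382 m³/s
w_3 = (4.90 − 1.33)/2 = 1.785 m; q_3 = 0.78 × 0.90 × 1.785 = 1.253 m³/s
w_4 = (5.33 − 3.60)/2 = 0.865 m; q_4 = 0.46 × 0.46 × 0.865 = 0.1830 m³/s
w_5 = (5.88 − 4.90)/2 = 0.49 m; q_5 = 0.62 × 0.53 × 0.49 = 0.1610 m³/s
w_6 = (5.88 − 5.33)/2 = 0.275 m; q_6 = 0.34 × 0.21 × 0.275 = 0.01964 m³/s
Q = Σ qᵢ = 1.964 m³/s

1.96 m³/s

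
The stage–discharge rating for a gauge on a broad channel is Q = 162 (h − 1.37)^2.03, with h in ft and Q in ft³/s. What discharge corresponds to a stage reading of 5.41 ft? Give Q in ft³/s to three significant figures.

2760 ft³/s

Q = 162 × (5.41 − 1.37)^2.03 = 162 × 4.04^2.03 = 2757 ft³/s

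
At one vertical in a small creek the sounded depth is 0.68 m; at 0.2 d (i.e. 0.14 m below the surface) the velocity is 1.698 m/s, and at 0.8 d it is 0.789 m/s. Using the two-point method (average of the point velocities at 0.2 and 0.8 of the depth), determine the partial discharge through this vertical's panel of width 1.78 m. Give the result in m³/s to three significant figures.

v̄ = (1.698 + 0.789) / 2 = 1.244 m/s
q = v̄ × d × w = 1.244 × 0.68 × 1.78 = 1.505 m³/s

1.51 m³/s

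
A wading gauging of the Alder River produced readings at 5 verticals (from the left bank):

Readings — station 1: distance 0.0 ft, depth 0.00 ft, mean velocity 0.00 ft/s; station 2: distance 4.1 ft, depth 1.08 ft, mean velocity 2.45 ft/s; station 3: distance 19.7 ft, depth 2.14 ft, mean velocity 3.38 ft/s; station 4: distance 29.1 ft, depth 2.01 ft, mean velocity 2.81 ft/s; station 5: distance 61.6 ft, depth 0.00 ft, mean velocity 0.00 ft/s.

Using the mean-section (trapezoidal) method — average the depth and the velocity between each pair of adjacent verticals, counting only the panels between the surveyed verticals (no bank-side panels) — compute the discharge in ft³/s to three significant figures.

182 ft³/s

Panel 1-2: Δb = 4.1 ft, d̄ = (0.00+1.08)/2 = 0.54, v̄ = (0.00+2.45)/2 = 1.225 → q = 4.1×0.54×1.225 = 2.712 ft³/s
Panel 2-3: Δb = 15.6 ft, d̄ = (1.08+2.14)/2 = 1.61, v̄ = (2.45+3.38)/2 = 2.915 → q = 15.6×1.61×2.915 = 73.21 ft³/s
Panel 3-4: Δb = 9.4 ft, d̄ = (2.14+2.01)/2 = 2.075, v̄ = (3.38+2.81)/2 = 3.095 → q = 9.4×2.075×3.095 = 60.37 ft³/s
Panel 4-5: Δb = 32.5 ft, d̄ = (2.01+0.00)/2 = 1.005, v̄ = (2.81+0.00)/2 = 1.405 → q = 32.5×1.005×1.405 = 45.89 ft³/s
Q = Σ q = 182.2 ft³/s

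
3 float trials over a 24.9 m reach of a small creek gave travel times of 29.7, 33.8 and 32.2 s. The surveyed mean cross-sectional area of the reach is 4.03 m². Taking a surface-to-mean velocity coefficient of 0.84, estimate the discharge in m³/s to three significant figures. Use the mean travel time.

2.64 m³/s

t̄ = (29.7 + 33.8 + 32.2) / 3 = 31.9 s
v_surface = L / t̄ = 24.9 / 31.9 = 0.7806 m/s
v_mean = 0.84 × 0.7806 = 0.6557 m/s
Q = A × v_mean = 4.03 × 0.6557 = 2.642 m³/s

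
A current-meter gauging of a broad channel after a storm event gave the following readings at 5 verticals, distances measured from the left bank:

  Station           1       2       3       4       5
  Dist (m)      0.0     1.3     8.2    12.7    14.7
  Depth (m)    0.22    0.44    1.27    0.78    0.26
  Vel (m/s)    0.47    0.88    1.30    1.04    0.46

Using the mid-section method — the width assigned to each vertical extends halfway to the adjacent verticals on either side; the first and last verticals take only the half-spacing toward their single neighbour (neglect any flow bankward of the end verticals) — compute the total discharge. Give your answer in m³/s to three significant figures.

w_1 = (1.3 − 0.0)/2 = 0.65 m; q_1 = 0.47 × 0.22 × 0.65 = 0.06721 m³/s
w_2 = (8.2 − 0.0)/2 = 4.1 m; q_2 = 0.88 × 0.44 × 4.1 = 1.588 m³/s
w_3 = (12.7 − 1.3)/2 = 5.7 m; q_3 = 1.30 × 1.27 × 5.7 = 9.411 m³/s
w_4 = (14.7 − 8.2)/2 = 3.25 m; q_4 = 1.04 × 0.78 × 3.25 = 2.636 m³/s
w_5 = (14.7 − 12.7)/2 = 1 m; q_5 = 0.46 × 0.26 × 1 = 0.1196 m³/s
Q = Σ qᵢ = 13.82 m³/s

13.8 m³/s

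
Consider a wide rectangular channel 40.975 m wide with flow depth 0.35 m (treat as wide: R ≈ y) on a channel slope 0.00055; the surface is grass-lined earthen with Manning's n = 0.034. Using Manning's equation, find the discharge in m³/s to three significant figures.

4.91 m³/s

A = b·y = 40.975 × 0.35 = 14.34 m²
Wide channel: R ≈ y = 0.35 m
Q = (1/n)·A·R^(2/3)·S^(1/2) = (1/0.034) × 14.34 × 0.3500^(2/3) × 0.00055^(1/2) = 4.913 m³/s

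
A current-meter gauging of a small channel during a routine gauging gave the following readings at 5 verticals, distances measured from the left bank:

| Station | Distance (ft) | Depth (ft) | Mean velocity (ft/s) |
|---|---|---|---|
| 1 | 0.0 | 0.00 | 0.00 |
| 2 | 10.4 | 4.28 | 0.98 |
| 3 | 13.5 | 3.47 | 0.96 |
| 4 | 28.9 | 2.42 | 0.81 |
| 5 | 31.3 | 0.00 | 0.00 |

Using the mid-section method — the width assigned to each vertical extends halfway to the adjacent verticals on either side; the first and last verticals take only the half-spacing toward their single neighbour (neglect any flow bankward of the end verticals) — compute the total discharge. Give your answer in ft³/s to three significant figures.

76.6 ft³/s

w_2 = (13.5 − 0.0)/2 = 6.75 ft; q_2 = 0.98 × 4.28 × 6.75 = 28.31 ft³/s
w_3 = (28.9 − 10.4)/2 = 9.25 ft; q_3 = 0.96 × 3.47 × 9.25 = 30.81 ft³/s
w_4 = (31.3 − 13.5)/2 = 8.9 ft; q_4 = 0.81 × 2.42 × 8.9 = 17.45 ft³/s
Stations 1, 5 contribute zero (depth or velocity is 0).
Q = Σ qᵢ = 76.57 ft³/s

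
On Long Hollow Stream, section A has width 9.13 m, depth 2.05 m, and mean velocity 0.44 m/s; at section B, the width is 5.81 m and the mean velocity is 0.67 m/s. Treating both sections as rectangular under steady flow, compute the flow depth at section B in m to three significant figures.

Q = A₁V₁ = (9.13×2.05) × 0.44 = 8.235 m³/s
d₂ = Q/(b₂ V₂) = 8.235/(5.81×0.67) = 2.116 m

2.12 m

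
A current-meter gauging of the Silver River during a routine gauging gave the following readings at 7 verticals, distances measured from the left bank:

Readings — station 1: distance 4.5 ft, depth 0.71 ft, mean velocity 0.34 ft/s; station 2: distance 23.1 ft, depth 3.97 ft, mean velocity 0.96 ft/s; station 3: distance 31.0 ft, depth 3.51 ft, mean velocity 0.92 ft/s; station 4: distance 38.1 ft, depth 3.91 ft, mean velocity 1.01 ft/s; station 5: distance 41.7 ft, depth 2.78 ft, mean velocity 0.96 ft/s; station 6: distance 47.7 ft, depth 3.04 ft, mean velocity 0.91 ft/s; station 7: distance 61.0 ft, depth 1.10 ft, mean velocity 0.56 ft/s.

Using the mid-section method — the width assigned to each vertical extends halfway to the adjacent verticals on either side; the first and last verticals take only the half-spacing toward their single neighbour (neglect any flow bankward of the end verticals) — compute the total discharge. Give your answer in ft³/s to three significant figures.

142 ft³/s

w_1 = (23.1 − 4.5)/2 = 9.3 ft; q_1 = 0.34 × 0.71 × 9.3 = 2.245 ft³/s
w_2 = (31.0 − 4.5)/2 = 13.25 ft; q_2 = 0.96 × 3.97 × 13.25 = 50.50 ft³/s
w_3 = (38.1 − 23.1)/2 = 7.5 ft; q_3 = 0.92 × 3.51 × 7.5 = 24.22 ft³/s
w_4 = (41.7 − 31.0)/2 = 5.35 ft; q_4 = 1.01 × 3.91 × 5.35 = 21.13 ft³/s
w_5 = (47.7 − 38.1)/2 = 4.8 ft; q_5 = 0.96 × 2.78 × 4.8 = 12.81 ft³/s
w_6 = (61.0 − 41.7)/2 = 9.65 ft; q_6 = 0.91 × 3.04 × 9.65 = 26.70 ft³/s
w_7 = (61.0 − 47.7)/2 = 6.65 ft; q_7 = 0.56 × 1.10 × 6.65 = 4.096 ft³/s
Q = Σ qᵢ = 141.7 ft³/s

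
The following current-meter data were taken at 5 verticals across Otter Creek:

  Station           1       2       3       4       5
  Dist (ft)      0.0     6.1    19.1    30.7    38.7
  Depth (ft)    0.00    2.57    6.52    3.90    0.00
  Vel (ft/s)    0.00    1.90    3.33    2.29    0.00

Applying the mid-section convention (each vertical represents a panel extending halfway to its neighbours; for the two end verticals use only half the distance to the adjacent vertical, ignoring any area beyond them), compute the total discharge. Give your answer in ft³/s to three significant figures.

401 ft³/s

w_2 = (19.1 − 0.0)/2 = 9.55 ft; q_2 = 1.90 × 2.57 × 9.55 = 46.63 ft³/s
w_3 = (30.7 − 6.1)/2 = 12.3 ft; q_3 = 3.33 × 6.52 × 12.3 = 267.1 ft³/s
w_4 = (38.7 − 19.1)/2 = 9.8 ft; q_4 = 2.29 × 3.90 × 9.8 = 87.52 ft³/s
Stations 1, 5 contribute zero (depth or velocity is 0).
Q = Σ qᵢ = 401.2 ft³/s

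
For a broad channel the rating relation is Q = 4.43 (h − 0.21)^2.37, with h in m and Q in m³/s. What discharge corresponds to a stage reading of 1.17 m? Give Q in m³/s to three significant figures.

Q = 4.43 × (1.17 − 0.21)^2.37 = 4.43 × 0.96^2.37 = 4.021 m³/s

4.02 m³/s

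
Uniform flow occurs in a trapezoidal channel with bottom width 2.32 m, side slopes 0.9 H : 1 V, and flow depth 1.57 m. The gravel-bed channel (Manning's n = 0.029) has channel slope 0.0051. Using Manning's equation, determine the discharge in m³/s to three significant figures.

A = (b + z·y)·y = (2.32 + 0.9×1.57)×1.57 = 5.861 m²
P = b + 2y√(1+z²) = 2.32 + 2×1.57×√(1+0.9²) = 6.544 m
R = A/P = 5.861/6.544 = 0.8955 m
Q = (1/n)·A·R^(2/3)·S^(1/2) = (1/0.029) × 5.861 × 0.8955^(2/3) × 0.0051^(1/2) = 13.41 m³/s

13.4 m³/s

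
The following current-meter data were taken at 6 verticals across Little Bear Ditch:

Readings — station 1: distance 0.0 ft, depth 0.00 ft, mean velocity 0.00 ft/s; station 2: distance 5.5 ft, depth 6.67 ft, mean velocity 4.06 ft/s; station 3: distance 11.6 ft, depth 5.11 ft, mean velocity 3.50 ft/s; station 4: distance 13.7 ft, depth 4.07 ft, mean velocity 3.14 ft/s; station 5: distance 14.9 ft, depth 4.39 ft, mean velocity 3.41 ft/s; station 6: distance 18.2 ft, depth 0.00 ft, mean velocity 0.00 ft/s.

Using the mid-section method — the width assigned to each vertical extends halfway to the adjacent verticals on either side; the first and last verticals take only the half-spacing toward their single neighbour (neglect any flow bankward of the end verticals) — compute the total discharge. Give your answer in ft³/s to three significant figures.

285 ft³/s

w_2 = (11.6 − 0.0)/2 = 5.8 ft; q_2 = 4.06 × 6.67 × 5.8 = 157.1 ft³/s
w_3 = (13.7 − 5.5)/2 = 4.1 ft; q_3 = 3.50 × 5.11 × 4.1 = 73.33 ft³/s
w_4 = (14.9 − 11.6)/2 = 1.65 ft; q_4 = 3.14 × 4.07 × 1.65 = 21.09 ft³/s
w_5 = (18.2 − 13.7)/2 = 2.25 ft; q_5 = 3.41 × 4.39 × 2.25 = 33.68 ft³/s
Stations 1, 6 contribute zero (depth or velocity is 0).
Q = Σ qᵢ = 285.2 ft³/s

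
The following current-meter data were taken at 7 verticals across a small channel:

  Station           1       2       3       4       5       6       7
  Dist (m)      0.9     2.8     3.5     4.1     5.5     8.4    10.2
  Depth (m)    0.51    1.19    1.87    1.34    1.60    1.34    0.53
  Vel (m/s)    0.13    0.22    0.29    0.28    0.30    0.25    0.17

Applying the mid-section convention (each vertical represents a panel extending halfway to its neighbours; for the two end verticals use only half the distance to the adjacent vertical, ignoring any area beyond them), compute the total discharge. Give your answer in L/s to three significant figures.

3030 L/s

w_1 = (2.8 − 0.9)/2 = 0.95 m; q_1 = 0.13 × 0.51 × 0.95 = 0.06299 m³/s
w_2 = (3.5 − 0.9)/2 = 1.3 m; q_2 = 0.22 × 1.19 × 1.3 = 0.3403 m³/s
w_3 = (4.1 − 2.8)/2 = 0.65 m; q_3 = 0.29 × 1.87 × 0.65 = 0.3525 m³/s
w_4 = (5.5 − 3.5)/2 = 1 m; q_4 = 0.28 × 1.34 × 1 = 0.3752 m³/s
w_5 = (8.4 − 4.1)/2 = 2.15 m; q_5 = 0.30 × 1.60 × 2.15 = 1.032 m³/s
w_6 = (10.2 − 5.5)/2 = 2.35 m; q_6 = 0.25 × 1.34 × 2.35 = 0.7873 m³/s
w_7 = (10.2 − 8.4)/2 = 0.9 m; q_7 = 0.17 × 0.53 × 0.9 = 0.08109 m³/s
Q = Σ qᵢ = 3.031 m³/s
= 3.031 × 1000 = 3031 L/s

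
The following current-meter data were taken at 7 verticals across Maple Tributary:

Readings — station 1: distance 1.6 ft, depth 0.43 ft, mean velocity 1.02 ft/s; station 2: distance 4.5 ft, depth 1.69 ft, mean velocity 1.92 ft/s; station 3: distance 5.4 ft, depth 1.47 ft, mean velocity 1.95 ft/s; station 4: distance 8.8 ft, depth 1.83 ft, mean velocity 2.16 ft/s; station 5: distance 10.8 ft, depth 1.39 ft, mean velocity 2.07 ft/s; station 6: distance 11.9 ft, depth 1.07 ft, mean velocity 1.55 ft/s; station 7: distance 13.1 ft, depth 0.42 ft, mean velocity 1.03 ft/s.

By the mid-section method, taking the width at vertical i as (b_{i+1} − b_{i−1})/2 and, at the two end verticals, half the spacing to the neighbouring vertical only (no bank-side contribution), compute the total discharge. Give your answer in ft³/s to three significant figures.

w_1 = (4.5 − 1.6)/2 = 1.45 ft; q_1 = 1.02 × 0.43 × 1.45 = 0.6360 ft³/s
w_2 = (5.4 − 1.6)/2 = 1.9 ft; q_2 = 1.92 × 1.69 × 1.9 = 6.165 ft³/s
w_3 = (8.8 − 4.5)/2 = 2.15 ft; q_3 = 1.95 × 1.47 × 2.15 = 6.163 ft³/s
w_4 = (10.8 − 5.4)/2 = 2.7 ft; q_4 = 2.16 × 1.83 × 2.7 = 10.67 ft³/s
w_5 = (11.9 − 8.8)/2 = 1.55 ft; q_5 = 2.07 × 1.39 × 1.55 = 4.460 ft³/s
w_6 = (13.1 − 10.8)/2 = 1.15 ft; q_6 = 1.55 × 1.07 × 1.15 = 1.907 ft³/s
w_7 = (13.1 − 11.9)/2 = 0.6 ft; q_7 = 1.03 × 0.42 × 0.6 = 0.2596 ft³/s
Q = Σ qᵢ = 30.26 ft³/s

30.3 ft³/s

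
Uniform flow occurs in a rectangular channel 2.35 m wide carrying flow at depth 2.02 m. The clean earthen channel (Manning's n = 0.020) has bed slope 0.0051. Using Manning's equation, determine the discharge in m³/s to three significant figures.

13.9 m³/s

A = b·y = 2.35 × 2.02 = 4.747 m²
P = b + 2y = 2.35 + 2×2.02 = 6.390 m
R = A/P = 4.747/6.390 = 0.7429 m
Q = (1/n)·A·R^(2/3)·S^(1/2) = (1/0.020) × 4.747 × 0.7429^(2/3) × 0.0051^(1/2) = 13.90 m³/s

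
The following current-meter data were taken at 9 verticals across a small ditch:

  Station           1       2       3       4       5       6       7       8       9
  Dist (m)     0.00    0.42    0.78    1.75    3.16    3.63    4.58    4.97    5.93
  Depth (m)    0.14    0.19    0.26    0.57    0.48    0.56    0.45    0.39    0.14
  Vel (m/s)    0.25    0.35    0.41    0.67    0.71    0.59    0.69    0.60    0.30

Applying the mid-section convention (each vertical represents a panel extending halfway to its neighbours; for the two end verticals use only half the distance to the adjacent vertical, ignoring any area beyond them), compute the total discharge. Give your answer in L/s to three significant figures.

w_1 = (0.42 − 0.00)/2 = 0.21 m; q_1 = 0.25 × 0.14 × 0.21 = 0.007350 m³/s
w_2 = (0.78 − 0.00)/2 = 0.39 m; q_2 = 0.35 × 0.19 × 0.39 = 0.02594 m³/s
w_3 = (1.75 − 0.42)/2 = 0.665 m; q_3 = 0.41 × 0.26 × 0.665 = 0.07089 m³/s
w_4 = (3.16 − 0.78)/2 = 1.19 m; q_4 = 0.67 × 0.57 × 1.19 = 0.4545 m³/s
w_5 = (3.63 − 1.75)/2 = 0.94 m; q_5 = 0.71 × 0.48 × 0.94 = 0.3204 m³/s
w_6 = (4.58 − 3.16)/2 = 0.71 m; q_6 = 0.59 × 0.56 × 0.71 = 0.2346 m³/s
w_7 = (4.97 − 3.63)/2 = 0.67 m; q_7 = 0.69 × 0.45 × 0.67 = 0.2080 m³/s
w_8 = (5.93 − 4.58)/2 = 0.675 m; q_8 = 0.60 × 0.39 × 0.675 = 0.1580 m³/s
w_9 = (5.93 − 4.97)/2 = 0.48 m; q_9 = 0.30 × 0.14 × 0.48 = 0.02016 m³/s
Q = Σ qᵢ = 1.500 m³/s
= 1.500 × 1000 = 1500 L/s

1500 L/s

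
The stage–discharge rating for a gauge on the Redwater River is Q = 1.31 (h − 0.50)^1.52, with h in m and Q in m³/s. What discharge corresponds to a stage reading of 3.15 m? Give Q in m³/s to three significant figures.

Q = 1.31 × (3.15 − 0.50)^1.52 = 1.31 × 2.65^1.52 = 5.762 m³/s

5.76 m³/s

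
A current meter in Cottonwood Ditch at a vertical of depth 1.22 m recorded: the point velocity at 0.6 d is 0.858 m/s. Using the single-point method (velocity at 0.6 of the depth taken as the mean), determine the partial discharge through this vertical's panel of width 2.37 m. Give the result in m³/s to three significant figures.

v̄ = v₀.₆ = 0.858 m/s
q = v̄ × d × w = 0.8580 × 1.22 × 2.37 = 2.481 m³/s

2.48 m³/s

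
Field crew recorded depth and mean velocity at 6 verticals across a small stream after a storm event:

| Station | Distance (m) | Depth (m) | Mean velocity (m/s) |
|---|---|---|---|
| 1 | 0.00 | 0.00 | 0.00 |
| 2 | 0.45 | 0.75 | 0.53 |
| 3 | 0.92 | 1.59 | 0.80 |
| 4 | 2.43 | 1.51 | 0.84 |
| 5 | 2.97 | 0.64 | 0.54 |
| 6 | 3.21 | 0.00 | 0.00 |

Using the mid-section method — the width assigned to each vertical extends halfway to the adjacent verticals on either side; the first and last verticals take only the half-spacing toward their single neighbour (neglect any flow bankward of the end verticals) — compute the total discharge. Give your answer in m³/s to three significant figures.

w_2 = (0.92 − 0.00)/2 = 0.46 m; q_2 = 0.53 × 0.75 × 0.46 = 0.1829 m³/s
w_3 = (2.43 − 0.45)/2 = 0.99 m; q_3 = 0.80 × 1.59 × 0.99 = 1.259 m³/s
w_4 = (2.97 − 0.92)/2 = 1.025 m; q_4 = 0.84 × 1.51 × 1.025 = 1.300 m³/s
w_5 = (3.21 − 2.43)/2 = 0.39 m; q_5 = 0.54 × 0.64 × 0.39 = 0.1348 m³/s
Stations 1, 6 contribute zero (depth or velocity is 0).
Q = Σ qᵢ = 2.877 m³/s

2.88 m³/s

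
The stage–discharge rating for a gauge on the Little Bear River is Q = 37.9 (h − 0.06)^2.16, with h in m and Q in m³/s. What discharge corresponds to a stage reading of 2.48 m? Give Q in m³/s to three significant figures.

256 m³/s

Q = 37.9 × (2.48 − 0.06)^2.16 = 37.9 × 2.42^2.16 = 255.7 m³/s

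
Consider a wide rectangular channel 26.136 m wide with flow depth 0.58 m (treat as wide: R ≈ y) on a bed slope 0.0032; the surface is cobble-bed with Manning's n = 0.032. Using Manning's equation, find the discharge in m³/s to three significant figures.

18.6 m³/s

A = b·y = 26.136 × 0.58 = 15.16 m²
Wide channel: R ≈ y = 0.58 m
Q = (1/n)·A·R^(2/3)·S^(1/2) = (1/0.032) × 15.16 × 0.5800^(2/3) × 0.0032^(1/2) = 18.64 m³/s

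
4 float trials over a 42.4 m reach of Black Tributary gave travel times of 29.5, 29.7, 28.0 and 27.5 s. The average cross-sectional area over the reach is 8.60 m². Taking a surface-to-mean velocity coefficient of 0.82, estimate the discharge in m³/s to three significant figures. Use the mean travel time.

t̄ = (29.5 + 29.7 + 28.0 + 27.5) / 4 = 28.675 s
v_surface = L / t̄ = 42.4 / 28.675 = 1.479 m/s
v_mean = 0.82 × 1.479 = 1.212 m/s
Q = A × v_mean = 8.60 × 1.212 = 10.43 m³/s

10.4 m³/s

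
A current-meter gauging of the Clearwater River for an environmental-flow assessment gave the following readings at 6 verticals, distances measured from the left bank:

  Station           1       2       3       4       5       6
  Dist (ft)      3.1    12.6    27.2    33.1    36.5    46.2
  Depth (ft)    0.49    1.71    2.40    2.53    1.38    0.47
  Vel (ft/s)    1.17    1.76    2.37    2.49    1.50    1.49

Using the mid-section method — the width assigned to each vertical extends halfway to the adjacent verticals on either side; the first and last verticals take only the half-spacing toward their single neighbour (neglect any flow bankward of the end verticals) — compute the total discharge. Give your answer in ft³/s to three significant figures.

144 ft³/s

w_1 = (12.6 − 3.1)/2 = 4.75 ft; q_1 = 1.17 × 0.49 × 4.75 = 2.723 ft³/s
w_2 = (27.2 − 3.1)/2 = 12.05 ft; q_2 = 1.76 × 1.71 × 12.05 = 36.27 ft³/s
w_3 = (33.1 − 12.6)/2 = 10.25 ft; q_3 = 2.37 × 2.40 × 10.25 = 58.30 ft³/s
w_4 = (36.5 − 27.2)/2 = 4.65 ft; q_4 = 2.49 × 2.53 × 4.65 = 29.29 ft³/s
w_5 = (46.2 − 33.1)/2 = 6.55 ft; q_5 = 1.50 × 1.38 × 6.55 = 13.56 ft³/s
w_6 = (46.2 − 36.5)/2 = 4.85 ft; q_6 = 1.49 × 0.47 × 4.85 = 3.396 ft³/s
Q = Σ qᵢ = 143.5 ft³/s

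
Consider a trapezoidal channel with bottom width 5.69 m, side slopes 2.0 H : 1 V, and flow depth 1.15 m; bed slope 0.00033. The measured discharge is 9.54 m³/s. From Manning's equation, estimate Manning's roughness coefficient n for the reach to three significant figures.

A = (b + z·y)·y = (5.69 + 2.0×1.15)×1.15 = 9.189 m²
P = b + 2y√(1+z²) = 5.69 + 2×1.15×√(1+2.0²) = 10.83 m
R = A/P = 9.189/10.83 = 0.8482 m
n = (1/Q)·A·R^(2/3)·S^(1/2) = (1/9.54) × 9.189 × 0.8960 × 0.01817 = 0.01568

0.0157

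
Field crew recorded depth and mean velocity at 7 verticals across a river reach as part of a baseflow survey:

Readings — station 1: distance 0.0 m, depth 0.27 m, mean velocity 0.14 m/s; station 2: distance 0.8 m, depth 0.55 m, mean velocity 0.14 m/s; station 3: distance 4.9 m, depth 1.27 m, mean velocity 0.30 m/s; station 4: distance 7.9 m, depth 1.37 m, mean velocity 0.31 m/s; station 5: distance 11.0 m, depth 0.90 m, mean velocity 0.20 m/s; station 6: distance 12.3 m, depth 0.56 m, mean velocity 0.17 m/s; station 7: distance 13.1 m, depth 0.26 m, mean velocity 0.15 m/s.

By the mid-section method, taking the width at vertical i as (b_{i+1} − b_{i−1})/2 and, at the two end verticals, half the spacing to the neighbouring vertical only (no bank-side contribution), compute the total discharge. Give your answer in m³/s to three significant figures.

w_1 = (0.8 − 0.0)/2 = 0.4 m; q_1 = 0.14 × 0.27 × 0.4 = 0.01512 m³/s
w_2 = (4.9 − 0.0)/2 = 2.45 m; q_2 = 0.14 × 0.55 × 2.45 = 0.1887 m³/s
w_3 = (7.9 − 0.8)/2 = 3.55 m; q_3 = 0.30 × 1.27 × 3.55 = 1.353 m³/s
w_4 = (11.0 − 4.9)/2 = 3.05 m; q_4 = 0.31 × 1.37 × 3.05 = 1.295 m³/s
w_5 = (12.3 − 7.9)/2 = 2.2 m; q_5 = 0.20 × 0.90 × 2.2 = 0.3960 m³/s
w_6 = (13.1 − 11.0)/2 = 1.05 m; q_6 = 0.17 × 0.56 × 1.05 = 0.09996 m³/s
w_7 = (13.1 − 12.3)/2 = 0.4 m; q_7 = 0.15 × 0.26 × 0.4 = 0.01560 m³/s
Q = Σ qᵢ = 3.363 m³/s

3.36 m³/s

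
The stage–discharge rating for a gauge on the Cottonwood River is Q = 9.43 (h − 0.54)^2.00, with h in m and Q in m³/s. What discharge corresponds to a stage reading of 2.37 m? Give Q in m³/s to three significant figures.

31.6 m³/s

Q = 9.43 × (2.37 − 0.54)^2.00 = 9.43 × 1.83^2.00 = 31.58 m³/s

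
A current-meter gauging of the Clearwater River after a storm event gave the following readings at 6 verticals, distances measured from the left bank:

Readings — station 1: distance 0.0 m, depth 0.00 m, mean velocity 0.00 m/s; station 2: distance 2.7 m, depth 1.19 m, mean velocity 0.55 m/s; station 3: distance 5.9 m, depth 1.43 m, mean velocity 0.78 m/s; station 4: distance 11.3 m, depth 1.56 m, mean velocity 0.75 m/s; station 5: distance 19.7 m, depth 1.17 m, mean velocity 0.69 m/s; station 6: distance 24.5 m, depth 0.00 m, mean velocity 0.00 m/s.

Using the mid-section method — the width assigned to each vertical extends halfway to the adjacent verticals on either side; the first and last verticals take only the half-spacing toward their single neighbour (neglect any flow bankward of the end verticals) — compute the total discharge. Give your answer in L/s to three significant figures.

20100 L/s

w_2 = (5.9 − 0.0)/2 = 2.95 m; q_2 = 0.55 × 1.19 × 2.95 = 1.931 m³/s
w_3 = (11.3 − 2.7)/2 = 4.3 m; q_3 = 0.78 × 1.43 × 4.3 = 4.796 m³/s
w_4 = (19.7 − 5.9)/2 = 6.9 m; q_4 = 0.75 × 1.56 × 6.9 = 8.073 m³/s
w_5 = (24.5 − 11.3)/2 = 6.6 m; q_5 = 0.69 × 1.17 × 6.6 = 5.328 m³/s
Stations 1, 6 contribute zero (depth or velocity is 0).
Q = Σ qᵢ = 20.13 m³/s
= 20.13 × 1000 = 20130 L/s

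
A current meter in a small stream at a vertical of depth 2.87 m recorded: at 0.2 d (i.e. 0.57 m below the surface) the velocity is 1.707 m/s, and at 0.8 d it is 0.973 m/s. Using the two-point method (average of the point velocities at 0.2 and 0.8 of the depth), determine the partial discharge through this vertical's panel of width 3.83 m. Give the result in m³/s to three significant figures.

v̄ = (1.707 + 0.973) / 2 = 1.340 m/s
q = v̄ × d × w = 1.340 × 2.87 × 3.83 = 14.73 m³/s

14.7 m³/s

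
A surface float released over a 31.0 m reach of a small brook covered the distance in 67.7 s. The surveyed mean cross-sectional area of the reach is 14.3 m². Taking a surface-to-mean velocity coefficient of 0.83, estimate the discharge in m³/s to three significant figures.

5.43 m³/s

v_surface = L / t̄ = 31.0 / 67.7 = 0.4579 m/s
v_mean = 0.83 × 0.4579 = 0.3801 m/s
Q = A × v_mean = 14.3 × 0.3801 = 5.435 m³/s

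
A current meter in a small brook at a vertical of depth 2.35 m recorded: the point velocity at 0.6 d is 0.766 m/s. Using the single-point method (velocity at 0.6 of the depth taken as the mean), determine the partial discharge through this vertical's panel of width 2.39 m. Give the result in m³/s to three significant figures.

v̄ = v₀.₆ = 0.766 m/s
q = v̄ × d × w = 0.7660 × 2.35 × 2.39 = 4.302 m³/s

4.30 m³/s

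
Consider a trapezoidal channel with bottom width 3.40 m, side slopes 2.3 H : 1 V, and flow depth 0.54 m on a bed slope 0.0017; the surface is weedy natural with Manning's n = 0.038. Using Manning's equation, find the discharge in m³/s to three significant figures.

A = (b + z·y)·y = (3.40 + 2.3×0.54)×0.54 = 2.507 m²
P = b + 2y√(1+z²) = 3.40 + 2×0.54×√(1+2.3²) = 6.109 m
R = A/P = 2.507/6.109 = 0.4104 m
Q = (1/n)·A·R^(2/3)·S^(1/2) = (1/0.038) × 2.507 × 0.4104^(2/3) × 0.0017^(1/2) = 1.502 m³/s

1.50 m³/s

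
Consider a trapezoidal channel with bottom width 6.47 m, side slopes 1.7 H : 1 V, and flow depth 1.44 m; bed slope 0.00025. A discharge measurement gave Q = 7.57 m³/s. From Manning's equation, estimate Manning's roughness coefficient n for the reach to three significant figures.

0.0278

A = (b + z·y)·y = (6.47 + 1.7×1.44)×1.44 = 12.84 m²
P = b + 2y√(1+z²) = 6.47 + 2×1.44×√(1+1.7²) = 12.15 m
R = A/P = 12.84/12.15 = 1.057 m
n = (1/Q)·A·R^(2/3)·S^(1/2) = (1/7.57) × 12.84 × 1.038 × 0.01581 = 0.02783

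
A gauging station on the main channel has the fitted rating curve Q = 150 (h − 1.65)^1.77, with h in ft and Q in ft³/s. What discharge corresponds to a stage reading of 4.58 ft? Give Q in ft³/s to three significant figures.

Q = 150 × (4.58 − 1.65)^1.77 = 150 × 2.93^1.77 = 1006 ft³/s

1010 ft³/s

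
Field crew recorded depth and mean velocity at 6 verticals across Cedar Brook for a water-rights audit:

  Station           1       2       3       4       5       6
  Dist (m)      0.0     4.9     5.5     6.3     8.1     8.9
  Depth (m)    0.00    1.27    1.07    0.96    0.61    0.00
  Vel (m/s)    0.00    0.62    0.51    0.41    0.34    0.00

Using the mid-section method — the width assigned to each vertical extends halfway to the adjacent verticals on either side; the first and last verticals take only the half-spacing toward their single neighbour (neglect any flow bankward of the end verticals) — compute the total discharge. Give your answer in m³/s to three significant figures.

3.33 m³/s

w_2 = (5.5 − 0.0)/2 = 2.75 m; q_2 = 0.62 × 1.27 × 2.75 = 2.165 m³/s
w_3 = (6.3 − 4.9)/2 = 0.7 m; q_3 = 0.51 × 1.07 × 0.7 = 0.3820 m³/s
w_4 = (8.1 − 5.5)/2 = 1.3 m; q_4 = 0.41 × 0.96 × 1.3 = 0.5117 m³/s
w_5 = (8.9 − 6.3)/2 = 1.3 m; q_5 = 0.34 × 0.61 × 1.3 = 0.2696 m³/s
Stations 1, 6 contribute zero (depth or velocity is 0).
Q = Σ qᵢ = 3.329 m³/s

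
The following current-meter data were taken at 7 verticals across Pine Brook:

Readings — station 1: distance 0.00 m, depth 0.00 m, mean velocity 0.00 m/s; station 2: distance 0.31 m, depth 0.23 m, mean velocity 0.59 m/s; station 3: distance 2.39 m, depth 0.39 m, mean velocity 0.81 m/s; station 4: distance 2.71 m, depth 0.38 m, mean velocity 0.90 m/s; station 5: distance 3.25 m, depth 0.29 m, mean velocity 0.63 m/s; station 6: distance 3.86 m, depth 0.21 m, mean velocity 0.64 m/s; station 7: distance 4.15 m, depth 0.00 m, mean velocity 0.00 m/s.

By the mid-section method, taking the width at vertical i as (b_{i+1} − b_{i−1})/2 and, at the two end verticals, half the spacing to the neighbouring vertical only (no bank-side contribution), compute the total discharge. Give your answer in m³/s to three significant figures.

0.854 m³/s

w_2 = (2.39 − 0.00)/2 = 1.195 m; q_2 = 0.59 × 0.23 × 1.195 = 0.1622 m³/s
w_3 = (2.71 − 0.31)/2 = 1.2 m; q_3 = 0.81 × 0.39 × 1.2 = 0.3791 m³/s
w_4 = (3.25 − 2.39)/2 = 0.43 m; q_4 = 0.90 × 0.38 × 0.43 = 0.1471 m³/s
w_5 = (3.86 − 2.71)/2 = 0.575 m; q_5 = 0.63 × 0.29 × 0.575 = 0.1051 m³/s
w_6 = (4.15 − 3.25)/2 = 0.45 m; q_6 = 0.64 × 0.21 × 0.45 = 0.06048 m³/s
Stations 1, 7 contribute zero (depth or velocity is 0).
Q = Σ qᵢ = 0.8538 m³/s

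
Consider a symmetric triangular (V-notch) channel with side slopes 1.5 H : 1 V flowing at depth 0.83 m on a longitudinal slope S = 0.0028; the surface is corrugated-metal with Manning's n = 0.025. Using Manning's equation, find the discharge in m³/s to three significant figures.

1.08 m³/s

A = z·y² = 1.5×0.83² = 1.033 m²
P = 2y√(1+z²) = 2×0.83×√(1+1.5²) = 2.993 m
R = A/P = 1.033/2.993 = 0.3453 m
Q = (1/n)·A·R^(2/3)·S^(1/2) = (1/0.025) × 1.033 × 0.3453^(2/3) × 0.0028^(1/2) = 1.077 m³/s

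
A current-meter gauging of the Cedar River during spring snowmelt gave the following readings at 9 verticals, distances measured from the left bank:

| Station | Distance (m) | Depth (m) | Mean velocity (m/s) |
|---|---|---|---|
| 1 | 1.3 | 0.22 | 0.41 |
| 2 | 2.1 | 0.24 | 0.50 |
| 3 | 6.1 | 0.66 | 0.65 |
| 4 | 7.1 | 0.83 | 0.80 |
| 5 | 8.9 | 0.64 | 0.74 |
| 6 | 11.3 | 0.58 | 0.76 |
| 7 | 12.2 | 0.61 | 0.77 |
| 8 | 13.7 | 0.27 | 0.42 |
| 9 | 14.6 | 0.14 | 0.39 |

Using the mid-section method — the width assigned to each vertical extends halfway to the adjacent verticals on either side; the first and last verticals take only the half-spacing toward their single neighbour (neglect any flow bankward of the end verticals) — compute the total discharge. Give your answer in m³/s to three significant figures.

4.77 m³/s

w_1 = (2.1 − 1.3)/2 = 0.4 m; q_1 = 0.41 × 0.22 × 0.4 = 0.03608 m³/s
w_2 = (6.1 − 1.3)/2 = 2.4 m; q_2 = 0.50 × 0.24 × 2.4 = 0.2880 m³/s
w_3 = (7.1 − 2.1)/2 = 2.5 m; q_3 = 0.65 × 0.66 × 2.5 = 1.073 m³/s
w_4 = (8.9 − 6.1)/2 = 1.4 m; q_4 = 0.80 × 0.83 × 1.4 = 0.9296 m³/s
w_5 = (11.3 − 7.1)/2 = 2.1 m; q_5 = 0.74 × 0.64 × 2.1 = 0.9946 m³/s
w_6 = (12.2 − 8.9)/2 = 1.65 m; q_6 = 0.76 × 0.58 × 1.65 = 0.7273 m³/s
w_7 = (13.7 − 11.3)/2 = 1.2 m; q_7 = 0.77 × 0.61 × 1.2 = 0.5636 m³/s
w_8 = (14.6 − 12.2)/2 = 1.2 m; q_8 = 0.42 × 0.27 × 1.2 = 0.1361 m³/s
w_9 = (14.6 − 13.7)/2 = 0.45 m; q_9 = 0.39 × 0.14 × 0.45 = 0.02457 m³/s
Q = Σ qᵢ = 4.772 m³/s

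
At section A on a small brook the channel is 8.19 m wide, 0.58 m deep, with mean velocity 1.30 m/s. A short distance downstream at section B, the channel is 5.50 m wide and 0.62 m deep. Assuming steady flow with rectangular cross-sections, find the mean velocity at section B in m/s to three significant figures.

1.81 m/s

Q = A₁V₁ = (8.19×0.58) × 1.30 = 6.175 m³/s
A₂ = 5.50 × 0.62 = 3.410 m²
V₂ = Q/A₂ = 6.175/3.410 = 1.811 m/s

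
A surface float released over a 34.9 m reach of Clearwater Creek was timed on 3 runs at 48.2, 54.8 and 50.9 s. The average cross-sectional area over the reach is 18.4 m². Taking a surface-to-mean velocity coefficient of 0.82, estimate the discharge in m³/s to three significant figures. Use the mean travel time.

t̄ = (48.2 + 54.8 + 50.9) / 3 = 51.3 s
v_surface = L / t̄ = 34.9 / 51.3 = 0.6803 m/s
v_mean = 0.82 × 0.6803 = 0.5579 m/s
Q = A × v_mean = 18.4 × 0.5579 = 10.26 m³/s

10.3 m³/s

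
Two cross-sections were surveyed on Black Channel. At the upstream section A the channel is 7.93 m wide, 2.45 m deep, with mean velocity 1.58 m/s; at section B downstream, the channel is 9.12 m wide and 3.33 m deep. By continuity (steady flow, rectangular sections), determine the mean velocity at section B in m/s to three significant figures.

1.01 m/s

Q = A₁V₁ = (7.93×2.45) × 1.58 = 30.70 m³/s
A₂ = 9.12 × 3.33 = 30.37 m²
V₂ = Q/A₂ = 30.70/30.37 = 1.011 m/s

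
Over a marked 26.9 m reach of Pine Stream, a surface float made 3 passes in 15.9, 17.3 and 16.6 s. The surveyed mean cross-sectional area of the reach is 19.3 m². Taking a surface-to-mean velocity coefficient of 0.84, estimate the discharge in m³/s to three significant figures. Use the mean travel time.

26.3 m³/s

t̄ = (15.9 + 17.3 + 16.6) / 3 = 16.6 s
v_surface = L / t̄ = 26.9 / 16.6 = 1.620 m/s
v_mean = 0.84 × 1.620 = 1.361 m/s
Q = A × v_mean = 19.3 × 1.361 = 26.27 m³/s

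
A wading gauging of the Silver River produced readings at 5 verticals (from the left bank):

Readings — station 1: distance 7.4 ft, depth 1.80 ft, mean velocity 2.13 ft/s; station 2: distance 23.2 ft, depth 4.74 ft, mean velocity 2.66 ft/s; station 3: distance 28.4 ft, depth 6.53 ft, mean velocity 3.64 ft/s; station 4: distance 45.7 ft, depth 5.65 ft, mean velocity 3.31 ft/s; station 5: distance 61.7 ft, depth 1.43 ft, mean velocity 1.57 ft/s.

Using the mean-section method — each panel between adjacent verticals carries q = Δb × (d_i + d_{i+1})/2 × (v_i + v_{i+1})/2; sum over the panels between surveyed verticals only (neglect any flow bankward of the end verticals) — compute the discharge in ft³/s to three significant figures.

720 ft³/s

Panel 1-2: Δb = 15.8 ft, d̄ = (1.80+4.74)/2 = 3.27, v̄ = (2.13+2.66)/2 = 2.395 → q = 15.8×3.27×2.395 = 123.7 ft³/s
Panel 2-3: Δb = 5.2 ft, d̄ = (4.74+6.53)/2 = 5.635, v̄ = (2.66+3.64)/2 = 3.15 → q = 5.2×5.635×3.15 = 92.30 ft³/s
Panel 3-4: Δb = 17.3 ft, d̄ = (6.53+5.65)/2 = 6.09, v̄ = (3.64+3.31)/2 = 3.475 → q = 17.3×6.09×3.475 = 366.1 ft³/s
Panel 4-5: Δb = 16 ft, d̄ = (5.65+1.43)/2 = 3.54, v̄ = (3.31+1.57)/2 = 2.44 → q = 16×3.54×2.44 = 138.2 ft³/s
Q = Σ q = 720.4 ft³/s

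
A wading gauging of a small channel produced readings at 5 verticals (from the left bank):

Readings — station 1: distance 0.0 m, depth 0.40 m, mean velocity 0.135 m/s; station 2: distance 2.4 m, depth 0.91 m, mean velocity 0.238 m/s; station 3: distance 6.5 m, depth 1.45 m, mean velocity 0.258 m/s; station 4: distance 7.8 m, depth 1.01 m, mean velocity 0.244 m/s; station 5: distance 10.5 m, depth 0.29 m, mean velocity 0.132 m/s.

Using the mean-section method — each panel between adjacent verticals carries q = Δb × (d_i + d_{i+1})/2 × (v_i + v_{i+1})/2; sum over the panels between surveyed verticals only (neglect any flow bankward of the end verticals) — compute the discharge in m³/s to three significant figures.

2.22 m³/s

Panel 1-2: Δb = 2.4 m, d̄ = (0.40+0.91)/2 = 0.655, v̄ = (0.135+0.238)/2 = 0.1865 → q = 2.4×0.655×0.1865 = 0.2932 m³/s
Panel 2-3: Δb = 4.1 m, d̄ = (0.91+1.45)/2 = 1.18, v̄ = (0.238+0.258)/2 = 0.248 → q = 4.1×1.18×0.248 = 1.200 m³/s
Panel 3-4: Δb = 1.3 m, d̄ = (1.45+1.01)/2 = 1.23, v̄ = (0.258+0.244)/2 = 0.251 → q = 1.3×1.23×0.251 = 0.4013 m³/s
Panel 4-5: Δb = 2.7 m, d̄ = (1.01+0.29)/2 = 0.65, v̄ = (0.244+0.132)/2 = 0.188 → q = 2.7×0.65×0.188 = 0.3299 m³/s
Q = Σ q = 2.224 m³/s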